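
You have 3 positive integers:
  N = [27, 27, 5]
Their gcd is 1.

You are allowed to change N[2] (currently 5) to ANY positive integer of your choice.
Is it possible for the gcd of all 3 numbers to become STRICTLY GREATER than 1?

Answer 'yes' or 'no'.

Answer: yes

Derivation:
Current gcd = 1
gcd of all OTHER numbers (without N[2]=5): gcd([27, 27]) = 27
The new gcd after any change is gcd(27, new_value).
This can be at most 27.
Since 27 > old gcd 1, the gcd CAN increase (e.g., set N[2] = 27).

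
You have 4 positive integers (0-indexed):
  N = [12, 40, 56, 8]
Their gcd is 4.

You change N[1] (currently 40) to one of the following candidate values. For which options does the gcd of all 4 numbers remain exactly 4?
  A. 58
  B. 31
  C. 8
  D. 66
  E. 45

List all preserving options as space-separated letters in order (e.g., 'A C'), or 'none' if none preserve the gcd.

Answer: C

Derivation:
Old gcd = 4; gcd of others (without N[1]) = 4
New gcd for candidate v: gcd(4, v). Preserves old gcd iff gcd(4, v) = 4.
  Option A: v=58, gcd(4,58)=2 -> changes
  Option B: v=31, gcd(4,31)=1 -> changes
  Option C: v=8, gcd(4,8)=4 -> preserves
  Option D: v=66, gcd(4,66)=2 -> changes
  Option E: v=45, gcd(4,45)=1 -> changes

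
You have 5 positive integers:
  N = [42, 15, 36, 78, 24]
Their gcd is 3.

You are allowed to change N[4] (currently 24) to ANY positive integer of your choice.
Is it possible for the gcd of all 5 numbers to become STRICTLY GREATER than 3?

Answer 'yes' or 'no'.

Current gcd = 3
gcd of all OTHER numbers (without N[4]=24): gcd([42, 15, 36, 78]) = 3
The new gcd after any change is gcd(3, new_value).
This can be at most 3.
Since 3 = old gcd 3, the gcd can only stay the same or decrease.

Answer: no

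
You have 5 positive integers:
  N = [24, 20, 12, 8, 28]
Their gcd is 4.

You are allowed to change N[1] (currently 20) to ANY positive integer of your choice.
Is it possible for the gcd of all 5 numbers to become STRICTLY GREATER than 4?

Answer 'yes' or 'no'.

Current gcd = 4
gcd of all OTHER numbers (without N[1]=20): gcd([24, 12, 8, 28]) = 4
The new gcd after any change is gcd(4, new_value).
This can be at most 4.
Since 4 = old gcd 4, the gcd can only stay the same or decrease.

Answer: no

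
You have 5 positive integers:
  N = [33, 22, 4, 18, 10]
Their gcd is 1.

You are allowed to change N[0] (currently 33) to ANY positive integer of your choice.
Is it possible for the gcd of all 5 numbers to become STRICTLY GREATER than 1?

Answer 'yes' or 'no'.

Answer: yes

Derivation:
Current gcd = 1
gcd of all OTHER numbers (without N[0]=33): gcd([22, 4, 18, 10]) = 2
The new gcd after any change is gcd(2, new_value).
This can be at most 2.
Since 2 > old gcd 1, the gcd CAN increase (e.g., set N[0] = 2).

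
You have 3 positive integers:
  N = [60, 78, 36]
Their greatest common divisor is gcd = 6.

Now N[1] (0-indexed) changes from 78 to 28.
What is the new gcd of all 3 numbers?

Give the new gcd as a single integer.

Answer: 4

Derivation:
Numbers: [60, 78, 36], gcd = 6
Change: index 1, 78 -> 28
gcd of the OTHER numbers (without index 1): gcd([60, 36]) = 12
New gcd = gcd(g_others, new_val) = gcd(12, 28) = 4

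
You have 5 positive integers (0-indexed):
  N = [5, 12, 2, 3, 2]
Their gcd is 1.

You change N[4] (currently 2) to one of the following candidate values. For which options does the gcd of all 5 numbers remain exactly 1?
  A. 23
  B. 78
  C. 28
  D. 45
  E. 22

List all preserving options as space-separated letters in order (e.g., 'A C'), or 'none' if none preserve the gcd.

Answer: A B C D E

Derivation:
Old gcd = 1; gcd of others (without N[4]) = 1
New gcd for candidate v: gcd(1, v). Preserves old gcd iff gcd(1, v) = 1.
  Option A: v=23, gcd(1,23)=1 -> preserves
  Option B: v=78, gcd(1,78)=1 -> preserves
  Option C: v=28, gcd(1,28)=1 -> preserves
  Option D: v=45, gcd(1,45)=1 -> preserves
  Option E: v=22, gcd(1,22)=1 -> preserves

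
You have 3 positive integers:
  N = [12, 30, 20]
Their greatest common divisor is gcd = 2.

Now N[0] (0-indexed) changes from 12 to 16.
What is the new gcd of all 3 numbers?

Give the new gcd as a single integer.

Answer: 2

Derivation:
Numbers: [12, 30, 20], gcd = 2
Change: index 0, 12 -> 16
gcd of the OTHER numbers (without index 0): gcd([30, 20]) = 10
New gcd = gcd(g_others, new_val) = gcd(10, 16) = 2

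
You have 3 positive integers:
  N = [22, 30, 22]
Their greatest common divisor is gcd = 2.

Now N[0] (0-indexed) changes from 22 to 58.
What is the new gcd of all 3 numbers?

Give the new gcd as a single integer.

Numbers: [22, 30, 22], gcd = 2
Change: index 0, 22 -> 58
gcd of the OTHER numbers (without index 0): gcd([30, 22]) = 2
New gcd = gcd(g_others, new_val) = gcd(2, 58) = 2

Answer: 2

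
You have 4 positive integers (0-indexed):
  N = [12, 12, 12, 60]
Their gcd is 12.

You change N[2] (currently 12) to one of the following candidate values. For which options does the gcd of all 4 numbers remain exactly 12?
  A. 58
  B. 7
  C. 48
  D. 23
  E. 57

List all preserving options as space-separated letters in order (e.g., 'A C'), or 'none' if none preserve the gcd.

Old gcd = 12; gcd of others (without N[2]) = 12
New gcd for candidate v: gcd(12, v). Preserves old gcd iff gcd(12, v) = 12.
  Option A: v=58, gcd(12,58)=2 -> changes
  Option B: v=7, gcd(12,7)=1 -> changes
  Option C: v=48, gcd(12,48)=12 -> preserves
  Option D: v=23, gcd(12,23)=1 -> changes
  Option E: v=57, gcd(12,57)=3 -> changes

Answer: C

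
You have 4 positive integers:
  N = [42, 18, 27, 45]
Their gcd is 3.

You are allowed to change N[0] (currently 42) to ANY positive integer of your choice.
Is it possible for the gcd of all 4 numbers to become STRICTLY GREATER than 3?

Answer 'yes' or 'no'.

Answer: yes

Derivation:
Current gcd = 3
gcd of all OTHER numbers (without N[0]=42): gcd([18, 27, 45]) = 9
The new gcd after any change is gcd(9, new_value).
This can be at most 9.
Since 9 > old gcd 3, the gcd CAN increase (e.g., set N[0] = 9).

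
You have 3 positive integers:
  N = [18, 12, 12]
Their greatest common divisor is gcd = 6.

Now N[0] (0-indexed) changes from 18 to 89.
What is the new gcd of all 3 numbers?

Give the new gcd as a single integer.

Numbers: [18, 12, 12], gcd = 6
Change: index 0, 18 -> 89
gcd of the OTHER numbers (without index 0): gcd([12, 12]) = 12
New gcd = gcd(g_others, new_val) = gcd(12, 89) = 1

Answer: 1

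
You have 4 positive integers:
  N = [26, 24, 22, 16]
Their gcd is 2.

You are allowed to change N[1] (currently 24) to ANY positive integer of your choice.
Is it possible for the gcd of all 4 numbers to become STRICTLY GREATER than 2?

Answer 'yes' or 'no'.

Current gcd = 2
gcd of all OTHER numbers (without N[1]=24): gcd([26, 22, 16]) = 2
The new gcd after any change is gcd(2, new_value).
This can be at most 2.
Since 2 = old gcd 2, the gcd can only stay the same or decrease.

Answer: no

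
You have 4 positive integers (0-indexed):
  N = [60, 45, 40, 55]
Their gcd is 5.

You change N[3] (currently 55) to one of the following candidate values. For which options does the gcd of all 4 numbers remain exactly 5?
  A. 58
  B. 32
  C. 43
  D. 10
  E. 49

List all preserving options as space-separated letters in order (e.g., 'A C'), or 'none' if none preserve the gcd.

Answer: D

Derivation:
Old gcd = 5; gcd of others (without N[3]) = 5
New gcd for candidate v: gcd(5, v). Preserves old gcd iff gcd(5, v) = 5.
  Option A: v=58, gcd(5,58)=1 -> changes
  Option B: v=32, gcd(5,32)=1 -> changes
  Option C: v=43, gcd(5,43)=1 -> changes
  Option D: v=10, gcd(5,10)=5 -> preserves
  Option E: v=49, gcd(5,49)=1 -> changes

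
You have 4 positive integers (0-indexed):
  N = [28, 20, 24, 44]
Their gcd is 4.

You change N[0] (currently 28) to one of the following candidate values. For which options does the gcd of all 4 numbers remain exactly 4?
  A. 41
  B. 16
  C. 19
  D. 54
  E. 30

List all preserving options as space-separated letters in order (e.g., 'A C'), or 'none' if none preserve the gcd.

Answer: B

Derivation:
Old gcd = 4; gcd of others (without N[0]) = 4
New gcd for candidate v: gcd(4, v). Preserves old gcd iff gcd(4, v) = 4.
  Option A: v=41, gcd(4,41)=1 -> changes
  Option B: v=16, gcd(4,16)=4 -> preserves
  Option C: v=19, gcd(4,19)=1 -> changes
  Option D: v=54, gcd(4,54)=2 -> changes
  Option E: v=30, gcd(4,30)=2 -> changes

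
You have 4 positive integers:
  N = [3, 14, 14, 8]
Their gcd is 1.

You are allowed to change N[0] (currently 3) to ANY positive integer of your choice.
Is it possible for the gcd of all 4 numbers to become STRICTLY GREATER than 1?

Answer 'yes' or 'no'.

Answer: yes

Derivation:
Current gcd = 1
gcd of all OTHER numbers (without N[0]=3): gcd([14, 14, 8]) = 2
The new gcd after any change is gcd(2, new_value).
This can be at most 2.
Since 2 > old gcd 1, the gcd CAN increase (e.g., set N[0] = 2).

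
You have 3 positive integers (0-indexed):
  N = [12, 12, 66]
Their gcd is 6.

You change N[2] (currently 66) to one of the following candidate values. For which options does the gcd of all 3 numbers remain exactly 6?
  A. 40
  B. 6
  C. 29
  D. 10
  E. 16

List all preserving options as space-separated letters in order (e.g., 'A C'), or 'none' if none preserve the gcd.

Answer: B

Derivation:
Old gcd = 6; gcd of others (without N[2]) = 12
New gcd for candidate v: gcd(12, v). Preserves old gcd iff gcd(12, v) = 6.
  Option A: v=40, gcd(12,40)=4 -> changes
  Option B: v=6, gcd(12,6)=6 -> preserves
  Option C: v=29, gcd(12,29)=1 -> changes
  Option D: v=10, gcd(12,10)=2 -> changes
  Option E: v=16, gcd(12,16)=4 -> changes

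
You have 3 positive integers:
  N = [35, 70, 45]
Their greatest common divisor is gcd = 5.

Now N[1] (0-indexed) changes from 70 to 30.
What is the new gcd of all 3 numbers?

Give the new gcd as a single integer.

Numbers: [35, 70, 45], gcd = 5
Change: index 1, 70 -> 30
gcd of the OTHER numbers (without index 1): gcd([35, 45]) = 5
New gcd = gcd(g_others, new_val) = gcd(5, 30) = 5

Answer: 5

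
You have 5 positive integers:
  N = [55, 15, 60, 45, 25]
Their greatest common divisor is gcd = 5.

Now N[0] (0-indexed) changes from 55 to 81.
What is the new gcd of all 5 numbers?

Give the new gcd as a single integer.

Answer: 1

Derivation:
Numbers: [55, 15, 60, 45, 25], gcd = 5
Change: index 0, 55 -> 81
gcd of the OTHER numbers (without index 0): gcd([15, 60, 45, 25]) = 5
New gcd = gcd(g_others, new_val) = gcd(5, 81) = 1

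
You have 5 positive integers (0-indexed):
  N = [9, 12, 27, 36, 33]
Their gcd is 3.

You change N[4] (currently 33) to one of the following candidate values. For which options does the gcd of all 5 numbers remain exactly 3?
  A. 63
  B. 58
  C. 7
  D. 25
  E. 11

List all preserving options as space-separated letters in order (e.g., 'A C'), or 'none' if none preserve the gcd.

Old gcd = 3; gcd of others (without N[4]) = 3
New gcd for candidate v: gcd(3, v). Preserves old gcd iff gcd(3, v) = 3.
  Option A: v=63, gcd(3,63)=3 -> preserves
  Option B: v=58, gcd(3,58)=1 -> changes
  Option C: v=7, gcd(3,7)=1 -> changes
  Option D: v=25, gcd(3,25)=1 -> changes
  Option E: v=11, gcd(3,11)=1 -> changes

Answer: A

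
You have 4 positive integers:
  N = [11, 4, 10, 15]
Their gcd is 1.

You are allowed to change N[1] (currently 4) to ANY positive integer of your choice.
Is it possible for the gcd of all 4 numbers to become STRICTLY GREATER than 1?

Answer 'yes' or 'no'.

Current gcd = 1
gcd of all OTHER numbers (without N[1]=4): gcd([11, 10, 15]) = 1
The new gcd after any change is gcd(1, new_value).
This can be at most 1.
Since 1 = old gcd 1, the gcd can only stay the same or decrease.

Answer: no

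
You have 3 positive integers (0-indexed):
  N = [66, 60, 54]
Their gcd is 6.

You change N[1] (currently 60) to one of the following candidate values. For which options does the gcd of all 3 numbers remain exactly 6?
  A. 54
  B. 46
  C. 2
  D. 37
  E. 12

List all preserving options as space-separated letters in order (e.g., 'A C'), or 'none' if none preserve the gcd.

Answer: A E

Derivation:
Old gcd = 6; gcd of others (without N[1]) = 6
New gcd for candidate v: gcd(6, v). Preserves old gcd iff gcd(6, v) = 6.
  Option A: v=54, gcd(6,54)=6 -> preserves
  Option B: v=46, gcd(6,46)=2 -> changes
  Option C: v=2, gcd(6,2)=2 -> changes
  Option D: v=37, gcd(6,37)=1 -> changes
  Option E: v=12, gcd(6,12)=6 -> preserves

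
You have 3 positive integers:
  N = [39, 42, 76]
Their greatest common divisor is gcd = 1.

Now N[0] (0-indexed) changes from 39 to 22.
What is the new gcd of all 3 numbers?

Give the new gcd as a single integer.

Answer: 2

Derivation:
Numbers: [39, 42, 76], gcd = 1
Change: index 0, 39 -> 22
gcd of the OTHER numbers (without index 0): gcd([42, 76]) = 2
New gcd = gcd(g_others, new_val) = gcd(2, 22) = 2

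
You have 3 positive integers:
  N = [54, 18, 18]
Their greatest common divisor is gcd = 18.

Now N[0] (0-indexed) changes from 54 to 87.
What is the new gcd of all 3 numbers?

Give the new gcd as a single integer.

Numbers: [54, 18, 18], gcd = 18
Change: index 0, 54 -> 87
gcd of the OTHER numbers (without index 0): gcd([18, 18]) = 18
New gcd = gcd(g_others, new_val) = gcd(18, 87) = 3

Answer: 3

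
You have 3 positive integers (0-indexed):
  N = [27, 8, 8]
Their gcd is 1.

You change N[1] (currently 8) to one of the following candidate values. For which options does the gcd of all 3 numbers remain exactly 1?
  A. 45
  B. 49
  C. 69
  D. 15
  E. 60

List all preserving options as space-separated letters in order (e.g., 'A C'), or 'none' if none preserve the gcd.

Old gcd = 1; gcd of others (without N[1]) = 1
New gcd for candidate v: gcd(1, v). Preserves old gcd iff gcd(1, v) = 1.
  Option A: v=45, gcd(1,45)=1 -> preserves
  Option B: v=49, gcd(1,49)=1 -> preserves
  Option C: v=69, gcd(1,69)=1 -> preserves
  Option D: v=15, gcd(1,15)=1 -> preserves
  Option E: v=60, gcd(1,60)=1 -> preserves

Answer: A B C D E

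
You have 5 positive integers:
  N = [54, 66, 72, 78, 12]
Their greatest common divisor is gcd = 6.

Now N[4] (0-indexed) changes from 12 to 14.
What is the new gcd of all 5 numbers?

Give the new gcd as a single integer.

Numbers: [54, 66, 72, 78, 12], gcd = 6
Change: index 4, 12 -> 14
gcd of the OTHER numbers (without index 4): gcd([54, 66, 72, 78]) = 6
New gcd = gcd(g_others, new_val) = gcd(6, 14) = 2

Answer: 2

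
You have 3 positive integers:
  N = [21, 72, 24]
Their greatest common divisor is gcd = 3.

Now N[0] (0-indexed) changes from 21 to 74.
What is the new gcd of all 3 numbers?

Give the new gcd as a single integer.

Answer: 2

Derivation:
Numbers: [21, 72, 24], gcd = 3
Change: index 0, 21 -> 74
gcd of the OTHER numbers (without index 0): gcd([72, 24]) = 24
New gcd = gcd(g_others, new_val) = gcd(24, 74) = 2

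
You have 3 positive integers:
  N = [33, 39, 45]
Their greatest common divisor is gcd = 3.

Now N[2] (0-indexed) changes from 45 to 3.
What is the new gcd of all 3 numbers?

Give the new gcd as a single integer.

Numbers: [33, 39, 45], gcd = 3
Change: index 2, 45 -> 3
gcd of the OTHER numbers (without index 2): gcd([33, 39]) = 3
New gcd = gcd(g_others, new_val) = gcd(3, 3) = 3

Answer: 3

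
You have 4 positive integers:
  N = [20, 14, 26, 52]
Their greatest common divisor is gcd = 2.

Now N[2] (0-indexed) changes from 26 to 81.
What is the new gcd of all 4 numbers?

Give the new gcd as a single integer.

Answer: 1

Derivation:
Numbers: [20, 14, 26, 52], gcd = 2
Change: index 2, 26 -> 81
gcd of the OTHER numbers (without index 2): gcd([20, 14, 52]) = 2
New gcd = gcd(g_others, new_val) = gcd(2, 81) = 1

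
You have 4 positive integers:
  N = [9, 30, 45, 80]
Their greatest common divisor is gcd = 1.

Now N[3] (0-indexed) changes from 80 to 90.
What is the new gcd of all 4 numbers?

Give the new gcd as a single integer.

Answer: 3

Derivation:
Numbers: [9, 30, 45, 80], gcd = 1
Change: index 3, 80 -> 90
gcd of the OTHER numbers (without index 3): gcd([9, 30, 45]) = 3
New gcd = gcd(g_others, new_val) = gcd(3, 90) = 3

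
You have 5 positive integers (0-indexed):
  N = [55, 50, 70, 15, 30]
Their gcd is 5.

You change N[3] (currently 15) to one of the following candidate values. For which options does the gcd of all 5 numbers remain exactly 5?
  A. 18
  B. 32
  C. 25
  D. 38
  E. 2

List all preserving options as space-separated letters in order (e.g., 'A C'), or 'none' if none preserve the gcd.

Old gcd = 5; gcd of others (without N[3]) = 5
New gcd for candidate v: gcd(5, v). Preserves old gcd iff gcd(5, v) = 5.
  Option A: v=18, gcd(5,18)=1 -> changes
  Option B: v=32, gcd(5,32)=1 -> changes
  Option C: v=25, gcd(5,25)=5 -> preserves
  Option D: v=38, gcd(5,38)=1 -> changes
  Option E: v=2, gcd(5,2)=1 -> changes

Answer: C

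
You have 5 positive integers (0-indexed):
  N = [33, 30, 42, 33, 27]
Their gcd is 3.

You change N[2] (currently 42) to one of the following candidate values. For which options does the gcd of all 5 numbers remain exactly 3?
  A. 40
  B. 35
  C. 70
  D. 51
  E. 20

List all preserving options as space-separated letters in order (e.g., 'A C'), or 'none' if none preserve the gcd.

Old gcd = 3; gcd of others (without N[2]) = 3
New gcd for candidate v: gcd(3, v). Preserves old gcd iff gcd(3, v) = 3.
  Option A: v=40, gcd(3,40)=1 -> changes
  Option B: v=35, gcd(3,35)=1 -> changes
  Option C: v=70, gcd(3,70)=1 -> changes
  Option D: v=51, gcd(3,51)=3 -> preserves
  Option E: v=20, gcd(3,20)=1 -> changes

Answer: D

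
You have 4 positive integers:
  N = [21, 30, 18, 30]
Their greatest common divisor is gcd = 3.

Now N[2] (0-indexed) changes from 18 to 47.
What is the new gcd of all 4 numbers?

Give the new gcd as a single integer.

Numbers: [21, 30, 18, 30], gcd = 3
Change: index 2, 18 -> 47
gcd of the OTHER numbers (without index 2): gcd([21, 30, 30]) = 3
New gcd = gcd(g_others, new_val) = gcd(3, 47) = 1

Answer: 1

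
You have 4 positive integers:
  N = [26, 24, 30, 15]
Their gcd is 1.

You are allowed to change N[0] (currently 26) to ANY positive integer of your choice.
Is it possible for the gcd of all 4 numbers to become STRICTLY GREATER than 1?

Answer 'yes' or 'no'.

Answer: yes

Derivation:
Current gcd = 1
gcd of all OTHER numbers (without N[0]=26): gcd([24, 30, 15]) = 3
The new gcd after any change is gcd(3, new_value).
This can be at most 3.
Since 3 > old gcd 1, the gcd CAN increase (e.g., set N[0] = 3).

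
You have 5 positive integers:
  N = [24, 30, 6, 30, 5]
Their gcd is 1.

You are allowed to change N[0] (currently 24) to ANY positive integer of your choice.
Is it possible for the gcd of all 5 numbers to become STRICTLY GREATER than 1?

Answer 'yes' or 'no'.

Current gcd = 1
gcd of all OTHER numbers (without N[0]=24): gcd([30, 6, 30, 5]) = 1
The new gcd after any change is gcd(1, new_value).
This can be at most 1.
Since 1 = old gcd 1, the gcd can only stay the same or decrease.

Answer: no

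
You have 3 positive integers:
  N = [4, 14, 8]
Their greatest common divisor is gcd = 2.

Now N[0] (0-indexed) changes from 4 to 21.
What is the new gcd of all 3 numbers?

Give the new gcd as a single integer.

Numbers: [4, 14, 8], gcd = 2
Change: index 0, 4 -> 21
gcd of the OTHER numbers (without index 0): gcd([14, 8]) = 2
New gcd = gcd(g_others, new_val) = gcd(2, 21) = 1

Answer: 1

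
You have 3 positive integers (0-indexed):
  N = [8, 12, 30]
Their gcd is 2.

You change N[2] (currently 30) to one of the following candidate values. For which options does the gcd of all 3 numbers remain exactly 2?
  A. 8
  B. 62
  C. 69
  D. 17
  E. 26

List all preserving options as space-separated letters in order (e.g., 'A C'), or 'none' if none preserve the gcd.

Old gcd = 2; gcd of others (without N[2]) = 4
New gcd for candidate v: gcd(4, v). Preserves old gcd iff gcd(4, v) = 2.
  Option A: v=8, gcd(4,8)=4 -> changes
  Option B: v=62, gcd(4,62)=2 -> preserves
  Option C: v=69, gcd(4,69)=1 -> changes
  Option D: v=17, gcd(4,17)=1 -> changes
  Option E: v=26, gcd(4,26)=2 -> preserves

Answer: B E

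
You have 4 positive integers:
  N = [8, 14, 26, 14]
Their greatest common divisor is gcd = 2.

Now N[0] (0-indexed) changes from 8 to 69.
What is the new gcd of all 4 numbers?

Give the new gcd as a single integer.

Numbers: [8, 14, 26, 14], gcd = 2
Change: index 0, 8 -> 69
gcd of the OTHER numbers (without index 0): gcd([14, 26, 14]) = 2
New gcd = gcd(g_others, new_val) = gcd(2, 69) = 1

Answer: 1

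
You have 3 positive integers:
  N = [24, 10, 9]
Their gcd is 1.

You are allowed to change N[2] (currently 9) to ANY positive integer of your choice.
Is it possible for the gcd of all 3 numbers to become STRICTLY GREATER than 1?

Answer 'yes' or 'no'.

Answer: yes

Derivation:
Current gcd = 1
gcd of all OTHER numbers (without N[2]=9): gcd([24, 10]) = 2
The new gcd after any change is gcd(2, new_value).
This can be at most 2.
Since 2 > old gcd 1, the gcd CAN increase (e.g., set N[2] = 2).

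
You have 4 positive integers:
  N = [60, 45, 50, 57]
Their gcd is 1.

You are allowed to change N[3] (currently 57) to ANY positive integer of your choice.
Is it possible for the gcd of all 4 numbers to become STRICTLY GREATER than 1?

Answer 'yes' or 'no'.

Answer: yes

Derivation:
Current gcd = 1
gcd of all OTHER numbers (without N[3]=57): gcd([60, 45, 50]) = 5
The new gcd after any change is gcd(5, new_value).
This can be at most 5.
Since 5 > old gcd 1, the gcd CAN increase (e.g., set N[3] = 5).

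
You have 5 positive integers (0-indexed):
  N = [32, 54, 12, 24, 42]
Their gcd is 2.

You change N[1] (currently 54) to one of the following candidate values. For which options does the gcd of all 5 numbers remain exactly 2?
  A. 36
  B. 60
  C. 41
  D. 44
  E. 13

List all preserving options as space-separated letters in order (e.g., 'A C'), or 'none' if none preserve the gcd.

Old gcd = 2; gcd of others (without N[1]) = 2
New gcd for candidate v: gcd(2, v). Preserves old gcd iff gcd(2, v) = 2.
  Option A: v=36, gcd(2,36)=2 -> preserves
  Option B: v=60, gcd(2,60)=2 -> preserves
  Option C: v=41, gcd(2,41)=1 -> changes
  Option D: v=44, gcd(2,44)=2 -> preserves
  Option E: v=13, gcd(2,13)=1 -> changes

Answer: A B D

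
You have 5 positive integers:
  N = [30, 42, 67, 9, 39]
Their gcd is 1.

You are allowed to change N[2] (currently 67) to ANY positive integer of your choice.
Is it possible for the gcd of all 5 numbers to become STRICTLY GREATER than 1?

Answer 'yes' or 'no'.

Current gcd = 1
gcd of all OTHER numbers (without N[2]=67): gcd([30, 42, 9, 39]) = 3
The new gcd after any change is gcd(3, new_value).
This can be at most 3.
Since 3 > old gcd 1, the gcd CAN increase (e.g., set N[2] = 3).

Answer: yes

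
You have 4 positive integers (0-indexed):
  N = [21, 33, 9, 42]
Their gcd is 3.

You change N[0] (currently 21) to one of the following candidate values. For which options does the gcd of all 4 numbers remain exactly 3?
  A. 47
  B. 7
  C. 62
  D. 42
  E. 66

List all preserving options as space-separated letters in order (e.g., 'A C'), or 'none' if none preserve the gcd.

Answer: D E

Derivation:
Old gcd = 3; gcd of others (without N[0]) = 3
New gcd for candidate v: gcd(3, v). Preserves old gcd iff gcd(3, v) = 3.
  Option A: v=47, gcd(3,47)=1 -> changes
  Option B: v=7, gcd(3,7)=1 -> changes
  Option C: v=62, gcd(3,62)=1 -> changes
  Option D: v=42, gcd(3,42)=3 -> preserves
  Option E: v=66, gcd(3,66)=3 -> preserves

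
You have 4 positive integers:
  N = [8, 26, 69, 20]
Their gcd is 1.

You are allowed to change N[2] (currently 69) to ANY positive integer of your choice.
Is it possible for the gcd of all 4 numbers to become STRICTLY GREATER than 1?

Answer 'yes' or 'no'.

Current gcd = 1
gcd of all OTHER numbers (without N[2]=69): gcd([8, 26, 20]) = 2
The new gcd after any change is gcd(2, new_value).
This can be at most 2.
Since 2 > old gcd 1, the gcd CAN increase (e.g., set N[2] = 2).

Answer: yes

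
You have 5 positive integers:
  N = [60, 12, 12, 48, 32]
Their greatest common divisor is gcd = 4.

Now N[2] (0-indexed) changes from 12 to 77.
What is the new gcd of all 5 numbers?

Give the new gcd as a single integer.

Answer: 1

Derivation:
Numbers: [60, 12, 12, 48, 32], gcd = 4
Change: index 2, 12 -> 77
gcd of the OTHER numbers (without index 2): gcd([60, 12, 48, 32]) = 4
New gcd = gcd(g_others, new_val) = gcd(4, 77) = 1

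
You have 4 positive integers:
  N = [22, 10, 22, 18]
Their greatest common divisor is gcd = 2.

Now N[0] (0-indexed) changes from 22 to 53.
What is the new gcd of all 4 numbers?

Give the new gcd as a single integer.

Answer: 1

Derivation:
Numbers: [22, 10, 22, 18], gcd = 2
Change: index 0, 22 -> 53
gcd of the OTHER numbers (without index 0): gcd([10, 22, 18]) = 2
New gcd = gcd(g_others, new_val) = gcd(2, 53) = 1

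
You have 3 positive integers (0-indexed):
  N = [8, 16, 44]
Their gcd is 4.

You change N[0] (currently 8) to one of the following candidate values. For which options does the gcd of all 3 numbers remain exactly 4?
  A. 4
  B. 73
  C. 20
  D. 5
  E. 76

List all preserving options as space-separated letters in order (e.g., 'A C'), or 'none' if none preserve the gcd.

Old gcd = 4; gcd of others (without N[0]) = 4
New gcd for candidate v: gcd(4, v). Preserves old gcd iff gcd(4, v) = 4.
  Option A: v=4, gcd(4,4)=4 -> preserves
  Option B: v=73, gcd(4,73)=1 -> changes
  Option C: v=20, gcd(4,20)=4 -> preserves
  Option D: v=5, gcd(4,5)=1 -> changes
  Option E: v=76, gcd(4,76)=4 -> preserves

Answer: A C E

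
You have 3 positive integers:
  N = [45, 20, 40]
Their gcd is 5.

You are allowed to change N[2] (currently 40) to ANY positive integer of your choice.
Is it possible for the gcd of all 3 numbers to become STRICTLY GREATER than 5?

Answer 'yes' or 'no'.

Current gcd = 5
gcd of all OTHER numbers (without N[2]=40): gcd([45, 20]) = 5
The new gcd after any change is gcd(5, new_value).
This can be at most 5.
Since 5 = old gcd 5, the gcd can only stay the same or decrease.

Answer: no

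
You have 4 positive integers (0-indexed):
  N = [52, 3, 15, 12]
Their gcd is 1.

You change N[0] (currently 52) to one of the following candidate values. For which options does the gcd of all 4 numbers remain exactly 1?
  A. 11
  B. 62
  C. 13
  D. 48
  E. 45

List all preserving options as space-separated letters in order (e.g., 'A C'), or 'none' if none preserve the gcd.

Old gcd = 1; gcd of others (without N[0]) = 3
New gcd for candidate v: gcd(3, v). Preserves old gcd iff gcd(3, v) = 1.
  Option A: v=11, gcd(3,11)=1 -> preserves
  Option B: v=62, gcd(3,62)=1 -> preserves
  Option C: v=13, gcd(3,13)=1 -> preserves
  Option D: v=48, gcd(3,48)=3 -> changes
  Option E: v=45, gcd(3,45)=3 -> changes

Answer: A B C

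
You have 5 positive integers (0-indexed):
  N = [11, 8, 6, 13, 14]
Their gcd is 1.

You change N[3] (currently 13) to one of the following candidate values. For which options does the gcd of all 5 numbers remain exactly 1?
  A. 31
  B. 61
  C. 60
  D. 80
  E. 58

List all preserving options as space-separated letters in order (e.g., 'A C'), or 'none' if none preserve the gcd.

Answer: A B C D E

Derivation:
Old gcd = 1; gcd of others (without N[3]) = 1
New gcd for candidate v: gcd(1, v). Preserves old gcd iff gcd(1, v) = 1.
  Option A: v=31, gcd(1,31)=1 -> preserves
  Option B: v=61, gcd(1,61)=1 -> preserves
  Option C: v=60, gcd(1,60)=1 -> preserves
  Option D: v=80, gcd(1,80)=1 -> preserves
  Option E: v=58, gcd(1,58)=1 -> preserves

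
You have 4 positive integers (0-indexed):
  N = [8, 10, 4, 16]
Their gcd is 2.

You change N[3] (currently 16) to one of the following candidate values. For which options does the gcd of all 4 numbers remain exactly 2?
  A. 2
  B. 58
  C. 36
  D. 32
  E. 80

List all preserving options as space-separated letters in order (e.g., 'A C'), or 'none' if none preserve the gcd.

Old gcd = 2; gcd of others (without N[3]) = 2
New gcd for candidate v: gcd(2, v). Preserves old gcd iff gcd(2, v) = 2.
  Option A: v=2, gcd(2,2)=2 -> preserves
  Option B: v=58, gcd(2,58)=2 -> preserves
  Option C: v=36, gcd(2,36)=2 -> preserves
  Option D: v=32, gcd(2,32)=2 -> preserves
  Option E: v=80, gcd(2,80)=2 -> preserves

Answer: A B C D E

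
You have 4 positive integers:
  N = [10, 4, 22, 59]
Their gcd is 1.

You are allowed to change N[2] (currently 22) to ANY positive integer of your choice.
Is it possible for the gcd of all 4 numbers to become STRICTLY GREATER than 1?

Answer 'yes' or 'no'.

Answer: no

Derivation:
Current gcd = 1
gcd of all OTHER numbers (without N[2]=22): gcd([10, 4, 59]) = 1
The new gcd after any change is gcd(1, new_value).
This can be at most 1.
Since 1 = old gcd 1, the gcd can only stay the same or decrease.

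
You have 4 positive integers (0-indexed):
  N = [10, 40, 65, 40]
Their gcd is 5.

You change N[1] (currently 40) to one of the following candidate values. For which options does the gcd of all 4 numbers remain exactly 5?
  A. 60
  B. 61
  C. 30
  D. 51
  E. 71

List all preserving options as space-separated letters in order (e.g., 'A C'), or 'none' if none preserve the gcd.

Answer: A C

Derivation:
Old gcd = 5; gcd of others (without N[1]) = 5
New gcd for candidate v: gcd(5, v). Preserves old gcd iff gcd(5, v) = 5.
  Option A: v=60, gcd(5,60)=5 -> preserves
  Option B: v=61, gcd(5,61)=1 -> changes
  Option C: v=30, gcd(5,30)=5 -> preserves
  Option D: v=51, gcd(5,51)=1 -> changes
  Option E: v=71, gcd(5,71)=1 -> changes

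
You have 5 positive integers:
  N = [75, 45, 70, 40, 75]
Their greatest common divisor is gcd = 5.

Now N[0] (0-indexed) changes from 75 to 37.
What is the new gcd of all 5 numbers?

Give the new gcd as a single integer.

Numbers: [75, 45, 70, 40, 75], gcd = 5
Change: index 0, 75 -> 37
gcd of the OTHER numbers (without index 0): gcd([45, 70, 40, 75]) = 5
New gcd = gcd(g_others, new_val) = gcd(5, 37) = 1

Answer: 1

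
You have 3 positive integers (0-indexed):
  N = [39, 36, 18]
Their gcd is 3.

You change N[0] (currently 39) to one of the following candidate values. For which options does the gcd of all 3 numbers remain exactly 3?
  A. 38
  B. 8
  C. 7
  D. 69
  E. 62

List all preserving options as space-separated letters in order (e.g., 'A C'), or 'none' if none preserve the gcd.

Answer: D

Derivation:
Old gcd = 3; gcd of others (without N[0]) = 18
New gcd for candidate v: gcd(18, v). Preserves old gcd iff gcd(18, v) = 3.
  Option A: v=38, gcd(18,38)=2 -> changes
  Option B: v=8, gcd(18,8)=2 -> changes
  Option C: v=7, gcd(18,7)=1 -> changes
  Option D: v=69, gcd(18,69)=3 -> preserves
  Option E: v=62, gcd(18,62)=2 -> changes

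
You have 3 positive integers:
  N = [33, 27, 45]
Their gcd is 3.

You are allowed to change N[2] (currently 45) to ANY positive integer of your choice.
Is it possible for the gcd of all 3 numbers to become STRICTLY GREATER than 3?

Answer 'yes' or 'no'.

Current gcd = 3
gcd of all OTHER numbers (without N[2]=45): gcd([33, 27]) = 3
The new gcd after any change is gcd(3, new_value).
This can be at most 3.
Since 3 = old gcd 3, the gcd can only stay the same or decrease.

Answer: no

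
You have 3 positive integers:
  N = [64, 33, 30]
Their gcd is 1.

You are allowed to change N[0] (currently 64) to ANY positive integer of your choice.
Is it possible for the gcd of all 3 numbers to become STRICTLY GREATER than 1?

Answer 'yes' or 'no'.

Answer: yes

Derivation:
Current gcd = 1
gcd of all OTHER numbers (without N[0]=64): gcd([33, 30]) = 3
The new gcd after any change is gcd(3, new_value).
This can be at most 3.
Since 3 > old gcd 1, the gcd CAN increase (e.g., set N[0] = 3).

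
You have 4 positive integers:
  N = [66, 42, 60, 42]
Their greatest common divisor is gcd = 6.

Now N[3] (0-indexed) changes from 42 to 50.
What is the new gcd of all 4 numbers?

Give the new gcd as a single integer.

Numbers: [66, 42, 60, 42], gcd = 6
Change: index 3, 42 -> 50
gcd of the OTHER numbers (without index 3): gcd([66, 42, 60]) = 6
New gcd = gcd(g_others, new_val) = gcd(6, 50) = 2

Answer: 2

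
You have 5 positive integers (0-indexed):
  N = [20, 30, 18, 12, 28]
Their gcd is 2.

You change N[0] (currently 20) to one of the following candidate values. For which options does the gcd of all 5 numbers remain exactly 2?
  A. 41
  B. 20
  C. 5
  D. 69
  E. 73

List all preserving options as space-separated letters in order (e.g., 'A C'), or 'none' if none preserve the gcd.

Old gcd = 2; gcd of others (without N[0]) = 2
New gcd for candidate v: gcd(2, v). Preserves old gcd iff gcd(2, v) = 2.
  Option A: v=41, gcd(2,41)=1 -> changes
  Option B: v=20, gcd(2,20)=2 -> preserves
  Option C: v=5, gcd(2,5)=1 -> changes
  Option D: v=69, gcd(2,69)=1 -> changes
  Option E: v=73, gcd(2,73)=1 -> changes

Answer: B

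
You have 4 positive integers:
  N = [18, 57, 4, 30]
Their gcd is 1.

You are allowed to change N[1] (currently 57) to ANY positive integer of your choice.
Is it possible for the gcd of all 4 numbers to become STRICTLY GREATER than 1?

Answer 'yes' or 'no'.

Answer: yes

Derivation:
Current gcd = 1
gcd of all OTHER numbers (without N[1]=57): gcd([18, 4, 30]) = 2
The new gcd after any change is gcd(2, new_value).
This can be at most 2.
Since 2 > old gcd 1, the gcd CAN increase (e.g., set N[1] = 2).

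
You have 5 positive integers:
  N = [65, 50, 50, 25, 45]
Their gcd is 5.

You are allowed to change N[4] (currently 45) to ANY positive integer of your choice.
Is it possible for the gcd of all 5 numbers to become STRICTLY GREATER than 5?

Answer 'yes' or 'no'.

Current gcd = 5
gcd of all OTHER numbers (without N[4]=45): gcd([65, 50, 50, 25]) = 5
The new gcd after any change is gcd(5, new_value).
This can be at most 5.
Since 5 = old gcd 5, the gcd can only stay the same or decrease.

Answer: no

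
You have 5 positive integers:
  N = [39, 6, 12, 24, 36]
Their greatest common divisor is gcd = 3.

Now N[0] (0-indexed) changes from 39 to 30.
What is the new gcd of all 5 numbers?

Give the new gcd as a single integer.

Numbers: [39, 6, 12, 24, 36], gcd = 3
Change: index 0, 39 -> 30
gcd of the OTHER numbers (without index 0): gcd([6, 12, 24, 36]) = 6
New gcd = gcd(g_others, new_val) = gcd(6, 30) = 6

Answer: 6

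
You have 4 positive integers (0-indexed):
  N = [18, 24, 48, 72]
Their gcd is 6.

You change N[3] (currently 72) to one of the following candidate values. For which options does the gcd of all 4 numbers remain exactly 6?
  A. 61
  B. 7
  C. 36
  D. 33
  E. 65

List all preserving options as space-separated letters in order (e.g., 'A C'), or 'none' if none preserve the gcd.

Old gcd = 6; gcd of others (without N[3]) = 6
New gcd for candidate v: gcd(6, v). Preserves old gcd iff gcd(6, v) = 6.
  Option A: v=61, gcd(6,61)=1 -> changes
  Option B: v=7, gcd(6,7)=1 -> changes
  Option C: v=36, gcd(6,36)=6 -> preserves
  Option D: v=33, gcd(6,33)=3 -> changes
  Option E: v=65, gcd(6,65)=1 -> changes

Answer: C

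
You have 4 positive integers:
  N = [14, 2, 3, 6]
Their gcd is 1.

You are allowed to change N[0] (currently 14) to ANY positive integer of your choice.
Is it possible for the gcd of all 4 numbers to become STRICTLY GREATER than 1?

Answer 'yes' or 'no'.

Current gcd = 1
gcd of all OTHER numbers (without N[0]=14): gcd([2, 3, 6]) = 1
The new gcd after any change is gcd(1, new_value).
This can be at most 1.
Since 1 = old gcd 1, the gcd can only stay the same or decrease.

Answer: no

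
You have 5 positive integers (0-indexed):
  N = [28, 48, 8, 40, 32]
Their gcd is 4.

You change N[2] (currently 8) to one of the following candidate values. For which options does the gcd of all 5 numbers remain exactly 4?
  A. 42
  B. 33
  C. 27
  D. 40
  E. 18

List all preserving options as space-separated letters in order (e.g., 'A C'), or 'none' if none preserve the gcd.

Answer: D

Derivation:
Old gcd = 4; gcd of others (without N[2]) = 4
New gcd for candidate v: gcd(4, v). Preserves old gcd iff gcd(4, v) = 4.
  Option A: v=42, gcd(4,42)=2 -> changes
  Option B: v=33, gcd(4,33)=1 -> changes
  Option C: v=27, gcd(4,27)=1 -> changes
  Option D: v=40, gcd(4,40)=4 -> preserves
  Option E: v=18, gcd(4,18)=2 -> changes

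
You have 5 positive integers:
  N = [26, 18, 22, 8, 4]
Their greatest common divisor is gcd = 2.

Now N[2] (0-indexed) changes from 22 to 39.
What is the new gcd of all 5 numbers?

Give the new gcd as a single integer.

Answer: 1

Derivation:
Numbers: [26, 18, 22, 8, 4], gcd = 2
Change: index 2, 22 -> 39
gcd of the OTHER numbers (without index 2): gcd([26, 18, 8, 4]) = 2
New gcd = gcd(g_others, new_val) = gcd(2, 39) = 1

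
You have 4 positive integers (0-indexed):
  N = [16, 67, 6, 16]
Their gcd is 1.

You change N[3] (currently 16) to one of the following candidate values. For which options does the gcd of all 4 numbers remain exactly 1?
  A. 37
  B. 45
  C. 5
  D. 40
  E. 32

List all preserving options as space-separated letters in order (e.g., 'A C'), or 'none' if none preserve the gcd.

Answer: A B C D E

Derivation:
Old gcd = 1; gcd of others (without N[3]) = 1
New gcd for candidate v: gcd(1, v). Preserves old gcd iff gcd(1, v) = 1.
  Option A: v=37, gcd(1,37)=1 -> preserves
  Option B: v=45, gcd(1,45)=1 -> preserves
  Option C: v=5, gcd(1,5)=1 -> preserves
  Option D: v=40, gcd(1,40)=1 -> preserves
  Option E: v=32, gcd(1,32)=1 -> preserves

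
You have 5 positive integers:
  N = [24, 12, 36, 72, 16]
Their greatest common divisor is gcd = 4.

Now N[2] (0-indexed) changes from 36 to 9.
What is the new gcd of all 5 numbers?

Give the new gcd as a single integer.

Numbers: [24, 12, 36, 72, 16], gcd = 4
Change: index 2, 36 -> 9
gcd of the OTHER numbers (without index 2): gcd([24, 12, 72, 16]) = 4
New gcd = gcd(g_others, new_val) = gcd(4, 9) = 1

Answer: 1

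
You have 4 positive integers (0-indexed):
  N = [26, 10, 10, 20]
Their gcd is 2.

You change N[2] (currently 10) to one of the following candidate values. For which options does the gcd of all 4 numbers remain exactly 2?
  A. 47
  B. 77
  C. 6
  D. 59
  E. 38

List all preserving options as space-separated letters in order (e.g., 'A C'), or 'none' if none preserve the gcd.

Answer: C E

Derivation:
Old gcd = 2; gcd of others (without N[2]) = 2
New gcd for candidate v: gcd(2, v). Preserves old gcd iff gcd(2, v) = 2.
  Option A: v=47, gcd(2,47)=1 -> changes
  Option B: v=77, gcd(2,77)=1 -> changes
  Option C: v=6, gcd(2,6)=2 -> preserves
  Option D: v=59, gcd(2,59)=1 -> changes
  Option E: v=38, gcd(2,38)=2 -> preserves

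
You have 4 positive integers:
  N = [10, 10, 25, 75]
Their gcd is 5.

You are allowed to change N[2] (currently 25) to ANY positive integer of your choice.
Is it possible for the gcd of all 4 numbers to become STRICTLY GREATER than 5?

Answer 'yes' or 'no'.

Answer: no

Derivation:
Current gcd = 5
gcd of all OTHER numbers (without N[2]=25): gcd([10, 10, 75]) = 5
The new gcd after any change is gcd(5, new_value).
This can be at most 5.
Since 5 = old gcd 5, the gcd can only stay the same or decrease.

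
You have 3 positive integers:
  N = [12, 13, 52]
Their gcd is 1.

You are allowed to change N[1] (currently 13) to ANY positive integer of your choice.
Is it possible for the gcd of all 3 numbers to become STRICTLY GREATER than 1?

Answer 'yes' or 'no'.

Current gcd = 1
gcd of all OTHER numbers (without N[1]=13): gcd([12, 52]) = 4
The new gcd after any change is gcd(4, new_value).
This can be at most 4.
Since 4 > old gcd 1, the gcd CAN increase (e.g., set N[1] = 4).

Answer: yes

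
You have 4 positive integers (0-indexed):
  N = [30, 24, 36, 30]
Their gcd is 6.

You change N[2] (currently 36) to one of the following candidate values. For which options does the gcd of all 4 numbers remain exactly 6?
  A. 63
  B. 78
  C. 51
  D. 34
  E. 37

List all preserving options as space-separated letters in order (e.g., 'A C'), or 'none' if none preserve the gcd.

Answer: B

Derivation:
Old gcd = 6; gcd of others (without N[2]) = 6
New gcd for candidate v: gcd(6, v). Preserves old gcd iff gcd(6, v) = 6.
  Option A: v=63, gcd(6,63)=3 -> changes
  Option B: v=78, gcd(6,78)=6 -> preserves
  Option C: v=51, gcd(6,51)=3 -> changes
  Option D: v=34, gcd(6,34)=2 -> changes
  Option E: v=37, gcd(6,37)=1 -> changes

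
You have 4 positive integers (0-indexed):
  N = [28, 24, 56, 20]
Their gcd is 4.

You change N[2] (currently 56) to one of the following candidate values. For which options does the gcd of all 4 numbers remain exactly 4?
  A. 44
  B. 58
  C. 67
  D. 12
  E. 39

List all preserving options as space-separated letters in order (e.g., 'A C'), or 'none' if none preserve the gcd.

Old gcd = 4; gcd of others (without N[2]) = 4
New gcd for candidate v: gcd(4, v). Preserves old gcd iff gcd(4, v) = 4.
  Option A: v=44, gcd(4,44)=4 -> preserves
  Option B: v=58, gcd(4,58)=2 -> changes
  Option C: v=67, gcd(4,67)=1 -> changes
  Option D: v=12, gcd(4,12)=4 -> preserves
  Option E: v=39, gcd(4,39)=1 -> changes

Answer: A D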